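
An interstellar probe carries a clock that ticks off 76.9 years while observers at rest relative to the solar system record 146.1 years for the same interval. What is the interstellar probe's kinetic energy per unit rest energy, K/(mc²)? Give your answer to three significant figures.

The time-dilation ratio gives γ = 146.1/76.9 = 1.89987.
Since K = (γ−1)mc², K/(mc²) = 1.89987 − 1 = 0.900.

0.900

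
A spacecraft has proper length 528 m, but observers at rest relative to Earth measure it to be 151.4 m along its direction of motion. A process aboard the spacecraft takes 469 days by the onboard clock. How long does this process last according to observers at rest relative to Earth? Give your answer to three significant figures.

1640 days

From L = L₀/γ: γ = 528/151.4 = 3.48745.
Δt = γΔτ = 3.48745 × 469 = 1640 days.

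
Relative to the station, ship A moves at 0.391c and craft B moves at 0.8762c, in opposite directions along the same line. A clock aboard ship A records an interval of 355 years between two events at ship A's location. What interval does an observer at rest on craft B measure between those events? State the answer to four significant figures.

The velocity of ship A relative to craft B is (0.391 + 0.8762)c / (1 + 0.391×0.8762) = 0.94384c; relative speed 0.94384c.
γ for this relative speed: γ = 1/√(1 − 0.890834) = 3.0266.
The clock on ship A records proper time, so craft B measures Δt = γΔτ = 3.0266 × 355 = 1074 years.

1074 years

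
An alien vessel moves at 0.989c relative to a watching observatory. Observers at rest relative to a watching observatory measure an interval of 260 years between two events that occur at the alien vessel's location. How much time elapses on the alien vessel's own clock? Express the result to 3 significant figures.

38.5 years

γ = 1/√(1 − β²) = 1/√(1 − 0.978121) = 1/√0.021879 = 1/0.147916 = 6.7606.
The moving clock records proper time: Δτ = Δt/γ = 260/6.7606 = 38.5 years.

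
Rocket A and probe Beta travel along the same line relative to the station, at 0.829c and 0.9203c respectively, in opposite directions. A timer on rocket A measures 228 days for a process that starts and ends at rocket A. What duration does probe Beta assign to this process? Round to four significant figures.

1837 days

Transform rocket A's velocity into probe Beta's frame: (0.829 + 0.9203)/(1 + 0.829·0.9203) = 1.7493/1.7629287, so the relative speed is 0.99227c.
At |u| = 0.99227c, γ = (1 − 0.9846)^(−1/2) = 8.0582.
The clock on rocket A records proper time, so probe Beta measures Δt = γΔτ = 8.0582 × 228 = 1837 days.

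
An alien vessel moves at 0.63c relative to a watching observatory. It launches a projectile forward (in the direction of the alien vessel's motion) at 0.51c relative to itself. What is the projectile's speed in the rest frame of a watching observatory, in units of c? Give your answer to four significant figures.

In units of c, u = (u' + v)/(1 + u'v) with u' = 0.51 and v = 0.63.
Numerator: 0.51 + 0.63 = 1.14. Denominator: 1 + (0.51)(0.63) = 1.3213.
u = 1.14/1.3213 = 0.86279, so the speed is 0.8628c.

0.8628c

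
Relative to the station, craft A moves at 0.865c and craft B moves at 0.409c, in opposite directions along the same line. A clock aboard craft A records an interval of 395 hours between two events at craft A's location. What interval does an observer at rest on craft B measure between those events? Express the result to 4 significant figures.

1168 hours

Transform craft A's velocity into craft B's frame: (0.865 + 0.409)/(1 + 0.865·0.409) = 1.274/1.353785, so the relative speed is 0.94107c.
γ for this relative speed: γ = 1/√(1 − 0.885613) = 2.9567.
The clock on craft A records proper time, so craft B measures Δt = γΔτ = 2.9567 × 395 = 1168 hours.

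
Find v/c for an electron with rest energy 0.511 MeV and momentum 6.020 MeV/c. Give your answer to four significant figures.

0.9964

βγ = pc/(mc²) = 6.020/0.511 = 11.781.
Since γ² = 1 + (βγ)² = 139.792, γ = √139.792 = 11.8234, and β = (βγ)/γ = 11.781/11.8234 = 0.9964.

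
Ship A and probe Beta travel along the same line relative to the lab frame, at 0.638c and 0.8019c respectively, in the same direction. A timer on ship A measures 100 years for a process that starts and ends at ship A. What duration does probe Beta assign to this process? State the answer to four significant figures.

Speed of ship A in probe Beta's frame: u = (v_A − v_B)/(1 − v_A v_B/c²) = (0.638 − 0.8019)/(1 − 0.638×0.8019) = −0.1639/0.4883878 = −0.33559; |u| = 0.33559c.
At |u| = 0.33559c, γ = (1 − 0.112621)^(−1/2) = 1.0616.
The clock on ship A records proper time, so probe Beta measures Δt = γΔτ = 1.0616 × 100 = 106.2 years.

106.2 years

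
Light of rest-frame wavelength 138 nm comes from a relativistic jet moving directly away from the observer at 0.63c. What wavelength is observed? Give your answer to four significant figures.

289.6 nm

Relativistic Doppler for wavelength: λ_obs = λ_src · √((1+β)/(1−β)).
With β = 0.63: factor = √(1.63/0.37) = 2.0989.
λ_obs = 138 × 2.0989 = 289.6 nm.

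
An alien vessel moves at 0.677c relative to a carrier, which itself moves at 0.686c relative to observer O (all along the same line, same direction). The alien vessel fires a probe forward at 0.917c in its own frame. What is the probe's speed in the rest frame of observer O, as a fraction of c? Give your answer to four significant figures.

0.9969c

First combine the probe and alien vessel (S''→S'): u₁ = (0.917 + 0.677)/(1 + 0.917×0.677) = 1.594/1.620809 = 0.98346.
Then combine with the carrier (S'→S): u = (0.98346 + 0.686)/(1 + 0.98346×0.686) = 1.66946/1.67465356 = 0.9969.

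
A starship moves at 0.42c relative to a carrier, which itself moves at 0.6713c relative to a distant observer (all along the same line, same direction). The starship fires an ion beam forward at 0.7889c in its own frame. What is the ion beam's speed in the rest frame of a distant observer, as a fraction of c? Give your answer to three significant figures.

First combine the ion beam and starship (S''→S'): u₁ = (0.7889 + 0.42)/(1 + 0.7889×0.42) = 1.2089/1.331338 = 0.90803.
Then combine with the carrier (S'→S): u = (0.90803 + 0.6713)/(1 + 0.90803×0.6713) = 1.57933/1.609560539 = 0.98122.

0.981c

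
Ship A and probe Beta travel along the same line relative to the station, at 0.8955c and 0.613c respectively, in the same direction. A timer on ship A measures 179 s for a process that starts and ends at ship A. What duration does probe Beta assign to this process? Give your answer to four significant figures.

Speed of ship A in probe Beta's frame: u = (v_A − v_B)/(1 − v_A v_B/c²) = (0.8955 − 0.613)/(1 − 0.8955×0.613) = 0.2825/0.4510585 = 0.6263; |u| = 0.6263c.
At |u| = 0.6263c, γ = (1 − 0.392252)^(−1/2) = 1.2827.
The clock on ship A records proper time, so probe Beta measures Δt = γΔτ = 1.2827 × 179 = 229.6 s.

229.6 s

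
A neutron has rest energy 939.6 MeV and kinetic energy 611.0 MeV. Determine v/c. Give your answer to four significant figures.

K = (γ−1)mc², so γ = 1 + 611.0/939.6 = 1.6503.
Then v/c = √(1 − γ⁻²) = √(1 − 0.367176) = √0.632824 = 0.7955.

0.7955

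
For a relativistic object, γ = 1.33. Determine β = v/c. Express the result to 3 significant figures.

0.659

β = √(1 − 1/γ²) = √(1 − 1/1.7689) = √0.434677 = 0.659.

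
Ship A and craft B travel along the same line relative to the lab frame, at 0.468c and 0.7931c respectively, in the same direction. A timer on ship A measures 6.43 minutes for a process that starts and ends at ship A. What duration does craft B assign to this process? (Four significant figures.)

7.512 minutes

Transform ship A's velocity into craft B's frame: (0.468 − 0.7931)/(1 − 0.468·0.7931) = −0.3251/0.6288292, so the relative speed is 0.51699c.
γ for this relative speed: γ = 1/√(1 − 0.267279) = 1.1682.
Ship A's interval is proper; time dilation gives Δt_B = γΔτ = 1.1682 × 6.43 minutes = 7.512 minutes.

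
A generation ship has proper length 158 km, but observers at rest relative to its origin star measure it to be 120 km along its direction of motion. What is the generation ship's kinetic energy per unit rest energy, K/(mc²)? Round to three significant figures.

0.317

Length contraction gives γ = L₀/L = 158/120 = 1.31667.
Since K = (γ−1)mc², K/(mc²) = 1.31667 − 1 = 0.317.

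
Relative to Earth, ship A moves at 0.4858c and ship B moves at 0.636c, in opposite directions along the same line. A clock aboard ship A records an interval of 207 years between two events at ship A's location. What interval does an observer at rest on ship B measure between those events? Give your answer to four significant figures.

Speed of ship A in ship B's frame: u = (v_A + v_B)/(1 + v_A v_B/c²) = (0.4858 + 0.636)/(1 + 0.4858×0.636) = 1.1218/1.3089688 = 0.85701; |u| = 0.85701c.
γ for this relative speed: γ = 1/√(1 − 0.734466) = 1.9406.
The clock on ship A records proper time, so ship B measures Δt = γΔτ = 1.9406 × 207 = 401.7 years.

401.7 years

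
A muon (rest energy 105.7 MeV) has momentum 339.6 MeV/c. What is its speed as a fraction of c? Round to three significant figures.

pc/(mc²) = 339.6/105.7 = 3.2129 = βγ = β/√(1−β²).
So β² = x²/(1 + x²) with x = 3.2129: x² = 10.3227, β² = 10.3227/11.3227 = 0.911682, β = 0.955.

0.955c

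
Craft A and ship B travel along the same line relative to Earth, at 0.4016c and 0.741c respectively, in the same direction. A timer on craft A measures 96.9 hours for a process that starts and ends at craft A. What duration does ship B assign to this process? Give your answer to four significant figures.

Speed of craft A in ship B's frame: u = (v_A − v_B)/(1 − v_A v_B/c²) = (0.4016 − 0.741)/(1 − 0.4016×0.741) = −0.3394/0.7024144 = −0.48319; |u| = 0.48319c.
At |u| = 0.48319c, γ = (1 − 0.233473)^(−1/2) = 1.1422.
The clock on craft A records proper time, so ship B measures Δt = γΔτ = 1.1422 × 96.9 = 110.7 hours.

110.7 hours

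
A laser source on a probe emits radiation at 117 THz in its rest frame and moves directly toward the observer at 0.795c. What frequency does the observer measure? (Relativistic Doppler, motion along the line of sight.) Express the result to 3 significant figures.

Relativistic Doppler (source moving toward): f_obs = f_src · √((1+β)/(1−β)).
With β = 0.795: factor = √(1.795/0.205) = 2.9591.
f_obs = 117 × 2.9591 = 346 THz.

346 THz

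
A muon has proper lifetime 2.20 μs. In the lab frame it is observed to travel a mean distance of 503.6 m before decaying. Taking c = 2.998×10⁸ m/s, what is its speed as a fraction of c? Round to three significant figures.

d = βγcτ ⇒ βγ = d/(cτ) = 503.6 m / (659.56 m) = 0.76354.
β = (βγ)/√(1+(βγ)²) = 0.76354/√1.582993 = 0.607.

0.607c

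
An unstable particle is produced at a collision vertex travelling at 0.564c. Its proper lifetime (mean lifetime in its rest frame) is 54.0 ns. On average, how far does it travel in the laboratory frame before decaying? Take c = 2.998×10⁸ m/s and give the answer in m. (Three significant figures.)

11.1 m

Lorentz factor: γ = (1 − 0.318096)^(−1/2) = 1.211.
Lab-frame lifetime: Δt = γτ = 1.211 × 54.0 ns = 65.394 ns.
Distance: d = vΔt = 0.564 × 2.998×10⁸ m/s × 6.5394×10^-8 s = 11.1 m.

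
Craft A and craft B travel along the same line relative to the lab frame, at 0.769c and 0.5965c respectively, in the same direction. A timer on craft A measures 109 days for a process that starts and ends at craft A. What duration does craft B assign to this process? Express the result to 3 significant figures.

The velocity of craft A relative to craft B is (0.769 − 0.5965)c / (1 − 0.769×0.5965) = 0.31868c; relative speed 0.31868c.
γ for this relative speed: γ = 1/√(1 − 0.101557) = 1.055.
The clock on craft A records proper time, so craft B measures Δt = γΔτ = 1.055 × 109 = 115 days.

115 days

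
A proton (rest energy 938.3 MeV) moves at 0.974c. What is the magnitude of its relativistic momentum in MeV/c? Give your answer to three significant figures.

4030 MeV/c

Lorentz factor: γ = (1 − 0.948676)^(−1/2) = 4.4141.
Momentum: p = γβ·mc = 4.4141 × 0.974 × 938.3 MeV/c = 4030 MeV/c.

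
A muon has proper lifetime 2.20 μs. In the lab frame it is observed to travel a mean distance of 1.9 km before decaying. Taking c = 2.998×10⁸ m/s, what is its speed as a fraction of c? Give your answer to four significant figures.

0.9447c

d = βγcτ ⇒ βγ = d/(cτ) = 1900 m / (659.56 m) = 2.8807.
β = (βγ)/√(1+(βγ)²) = 2.8807/√9.29843 = 0.9447.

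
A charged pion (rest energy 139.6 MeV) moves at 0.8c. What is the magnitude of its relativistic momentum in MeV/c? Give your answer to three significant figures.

With β = 0.8, γ = 1/√(1 − 0.8²) = 1/√0.36 = 1.6667.
Momentum: p = γβ·mc = 1.6667 × 0.8 × 139.6 MeV/c = 186 MeV/c.

186 MeV/c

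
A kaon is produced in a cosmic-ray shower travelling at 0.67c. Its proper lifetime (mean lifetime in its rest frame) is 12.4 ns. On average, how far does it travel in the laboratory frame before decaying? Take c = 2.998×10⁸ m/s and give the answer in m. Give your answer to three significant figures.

3.36 m

γ = 1/√(1 − β²) = 1/√(1 − 0.4489) = 1/√0.5511 = 1/0.742361 = 1.3471.
Lab-frame lifetime: Δt = γτ = 1.3471 × 12.4 ns = 16.704 ns.
Distance: d = vΔt = 0.67 × 2.998×10⁸ m/s × 1.6704×10^-8 s = 3.36 m.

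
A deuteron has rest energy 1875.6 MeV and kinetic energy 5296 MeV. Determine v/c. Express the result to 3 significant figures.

γ = 1 + K/(mc²) = 1 + 5296/1875.6 = 3.8236.
β = √(1 − 1/γ²) = √(1 − 0.0683998) = √0.9316002 = 0.965.

0.965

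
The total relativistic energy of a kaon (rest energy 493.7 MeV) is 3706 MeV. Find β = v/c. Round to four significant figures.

0.9911

γ = E/(mc²) = 3706/493.7 = 7.5066.
β = √(1 − 1/γ²) = √(1 − 0.0177465) = √0.9822535 = 0.9911.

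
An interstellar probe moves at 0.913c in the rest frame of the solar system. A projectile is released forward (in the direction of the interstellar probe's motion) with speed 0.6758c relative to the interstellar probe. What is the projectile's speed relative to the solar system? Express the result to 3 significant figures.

0.983c

In units of c, u = (u' + v)/(1 + u'v) with u' = 0.6758 and v = 0.913.
Numerator: 0.6758 + 0.913 = 1.5888. Denominator: 1 + (0.6758)(0.913) = 1.6170054.
u = 1.5888/1.6170054 = 0.98256, so the speed is 0.983c.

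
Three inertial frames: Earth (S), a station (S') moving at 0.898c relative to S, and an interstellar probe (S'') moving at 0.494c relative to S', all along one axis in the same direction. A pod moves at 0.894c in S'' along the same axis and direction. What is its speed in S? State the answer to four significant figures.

0.9980c

Apply u = (u'+v)/(1+u'v) twice. Pod in the station frame: (0.894+0.494)/(1+0.894·0.494) = 1.388/1.441636 = 0.9628c.
That velocity, transformed to the rest frame of Earth: (0.9628+0.898)/(1+0.9628·0.898) = 1.8608/1.8645944 = 0.99797c.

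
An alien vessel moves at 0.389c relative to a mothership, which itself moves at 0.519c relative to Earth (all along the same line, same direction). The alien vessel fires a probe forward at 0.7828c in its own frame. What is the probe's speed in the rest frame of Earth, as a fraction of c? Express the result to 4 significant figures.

Apply u = (u'+v)/(1+u'v) twice. Probe in the mothership frame: (0.7828+0.389)/(1+0.7828·0.389) = 1.1718/1.3045092 = 0.89827c.
That velocity, transformed to the rest frame of Earth: (0.89827+0.519)/(1+0.89827·0.519) = 1.41727/1.46620213 = 0.96663c.

0.9666c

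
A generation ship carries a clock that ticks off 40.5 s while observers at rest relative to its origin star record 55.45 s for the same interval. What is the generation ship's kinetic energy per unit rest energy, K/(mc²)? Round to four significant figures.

γ = Δt/Δτ = 55.45/40.5 = 1.36914.
Since K = (γ−1)mc², K/(mc²) = 1.36914 − 1 = 0.3691.

0.3691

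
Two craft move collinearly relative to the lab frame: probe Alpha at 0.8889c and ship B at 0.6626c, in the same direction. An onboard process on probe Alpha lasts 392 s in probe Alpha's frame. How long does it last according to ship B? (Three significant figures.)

470 s

Speed of probe Alpha in ship B's frame: u = (v_A − v_B)/(1 − v_A v_B/c²) = (0.8889 − 0.6626)/(1 − 0.8889×0.6626) = 0.2263/0.41101486 = 0.55059; |u| = 0.55059c.
At |u| = 0.55059c, γ = (1 − 0.303149)^(−1/2) = 1.1979.
The clock on probe Alpha records proper time, so ship B measures Δt = γΔτ = 1.1979 × 392 = 470 s.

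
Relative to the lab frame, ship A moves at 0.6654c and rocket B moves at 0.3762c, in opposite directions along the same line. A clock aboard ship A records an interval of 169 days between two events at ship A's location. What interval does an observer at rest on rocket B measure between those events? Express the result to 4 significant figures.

305.5 days

The velocity of ship A relative to rocket B is (0.6654 + 0.3762)c / (1 + 0.6654×0.3762) = 0.83306c; relative speed 0.83306c.
γ for this relative speed: γ = 1/√(1 − 0.693989) = 1.8077.
Ship A's interval is proper; time dilation gives Δt_B = γΔτ = 1.8077 × 169 days = 305.5 days.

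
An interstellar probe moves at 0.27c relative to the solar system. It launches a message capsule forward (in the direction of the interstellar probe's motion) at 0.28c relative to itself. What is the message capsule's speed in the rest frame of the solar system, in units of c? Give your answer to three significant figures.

In units of c, u = (u' + v)/(1 + u'v) with u' = 0.28 and v = 0.27.
Numerator: 0.28 + 0.27 = 0.55. Denominator: 1 + (0.28)(0.27) = 1.0756.
u = 0.55/1.0756 = 0.51134, so the speed is 0.511c.

0.511c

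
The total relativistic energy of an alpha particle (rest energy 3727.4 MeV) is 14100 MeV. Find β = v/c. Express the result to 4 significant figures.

0.9644

γ = E/(mc²) = 14100/3727.4 = 3.7828.
β = √(1 − 1/γ²) = √(1 − 0.0698833) = √0.9301167 = 0.9644.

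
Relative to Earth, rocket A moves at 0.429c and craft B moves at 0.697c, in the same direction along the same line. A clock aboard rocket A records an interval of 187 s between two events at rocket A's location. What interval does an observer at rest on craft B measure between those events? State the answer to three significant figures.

The velocity of rocket A relative to craft B is (0.429 − 0.697)c / (1 − 0.429×0.697) = −0.38232c; relative speed 0.38232c.
γ for this relative speed: γ = 1/√(1 − 0.146169) = 1.0822.
Rocket A's interval is proper; time dilation gives Δt_B = γΔτ = 1.0822 × 187 s = 202 s.

202 s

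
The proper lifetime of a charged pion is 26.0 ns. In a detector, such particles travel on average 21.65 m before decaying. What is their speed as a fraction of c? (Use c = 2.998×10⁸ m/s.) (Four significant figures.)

0.9409c

d = βγcτ ⇒ βγ = d/(cτ) = 21.65 m / (7.7948 m) = 2.7775.
β = (βγ)/√(1+(βγ)²) = 2.7775/√8.71451 = 0.9409.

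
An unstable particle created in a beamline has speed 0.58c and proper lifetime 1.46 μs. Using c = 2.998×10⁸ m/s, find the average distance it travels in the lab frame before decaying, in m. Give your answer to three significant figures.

Lorentz factor: γ = (1 − 0.3364)^(−1/2) = 1.2276.
Lab-frame lifetime: Δt = γτ = 1.2276 × 1.46 μs = 1.7923 μs.
Distance: d = vΔt = 0.58 × 2.998×10⁸ m/s × 1.7923×10^-6 s = 312 m.

312 m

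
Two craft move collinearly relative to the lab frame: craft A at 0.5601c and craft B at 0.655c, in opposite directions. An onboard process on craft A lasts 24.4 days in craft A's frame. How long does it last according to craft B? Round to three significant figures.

The velocity of craft A relative to craft B is (0.5601 + 0.655)c / (1 + 0.5601×0.655) = 0.88897c; relative speed 0.88897c.
γ for this relative speed: γ = 1/√(1 − 0.790268) = 2.1836.
The clock on craft A records proper time, so craft B measures Δt = γΔτ = 2.1836 × 24.4 = 53.3 days.

53.3 days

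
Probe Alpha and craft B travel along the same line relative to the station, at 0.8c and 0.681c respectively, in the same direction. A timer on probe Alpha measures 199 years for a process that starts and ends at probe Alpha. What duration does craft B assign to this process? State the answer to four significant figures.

Speed of probe Alpha in craft B's frame: u = (v_A − v_B)/(1 − v_A v_B/c²) = (0.8 − 0.681)/(1 − 0.8×0.681) = 0.119/0.4552 = 0.26142; |u| = 0.26142c.
γ for this relative speed: γ = 1/√(1 − 0.0683404) = 1.036.
The clock on probe Alpha records proper time, so craft B measures Δt = γΔτ = 1.036 × 199 = 206.2 years.

206.2 years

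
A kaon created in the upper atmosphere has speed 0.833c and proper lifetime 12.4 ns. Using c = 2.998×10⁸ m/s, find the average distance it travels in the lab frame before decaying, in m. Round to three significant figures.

5.60 m

With β = 0.833, γ = 1/√(1 − 0.833²) = 1/√0.306111 = 1.8074.
Lab-frame lifetime: Δt = γτ = 1.8074 × 12.4 ns = 22.412 ns.
Distance: d = vΔt = 0.833 × 2.998×10⁸ m/s × 2.2412×10^-8 s = 5.60 m.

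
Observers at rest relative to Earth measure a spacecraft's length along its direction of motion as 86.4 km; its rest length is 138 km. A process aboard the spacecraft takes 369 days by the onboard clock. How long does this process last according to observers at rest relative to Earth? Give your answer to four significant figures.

589.4 days

γ = L₀/L = 138/86.4 = 1.59722.
The same γ dilates the second interval: 1.59722 × 369 days = 589.4 days.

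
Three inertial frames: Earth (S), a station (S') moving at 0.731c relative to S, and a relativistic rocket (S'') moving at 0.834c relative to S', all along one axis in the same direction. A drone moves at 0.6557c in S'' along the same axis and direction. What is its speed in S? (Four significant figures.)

0.9942c

Compose velocities in two stages. Stage 1 (into S'): u₁ = (0.6557+0.834)/(1+0.6557×0.834) = 0.96305.
Stage 2 (into S): u = (0.96305+0.731)/(1+0.96305×0.731) = 0.99417, so the speed is 0.9942c.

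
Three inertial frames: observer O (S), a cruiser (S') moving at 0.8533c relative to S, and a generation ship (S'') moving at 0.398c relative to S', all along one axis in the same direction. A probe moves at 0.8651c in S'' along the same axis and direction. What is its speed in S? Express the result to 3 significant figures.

0.995c

Compose velocities in two stages. Stage 1 (into S'): u₁ = (0.8651+0.398)/(1+0.8651×0.398) = 0.93959.
Stage 2 (into S): u = (0.93959+0.8533)/(1+0.93959×0.8533) = 0.99508, so the speed is 0.995c.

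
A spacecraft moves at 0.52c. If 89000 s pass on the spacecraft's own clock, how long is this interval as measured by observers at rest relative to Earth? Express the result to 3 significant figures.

γ = 1/√(1 − β²) = 1/√(1 − 0.2704) = 1/√0.7296 = 1/0.854166 = 1.1707.
Time dilation: Δt = γ·Δτ = 1.1707 × 89000 = 1.04×10^5 s.

1.04×10^5 s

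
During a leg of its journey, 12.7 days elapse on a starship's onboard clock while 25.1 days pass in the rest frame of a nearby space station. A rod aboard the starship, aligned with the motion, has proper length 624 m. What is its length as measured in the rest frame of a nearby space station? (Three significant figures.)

316 m

γ = Δt/Δτ = 25.1/12.7 = 1.97638.
The rod contracts by the same γ: 624 m / 1.97638 = 316 m.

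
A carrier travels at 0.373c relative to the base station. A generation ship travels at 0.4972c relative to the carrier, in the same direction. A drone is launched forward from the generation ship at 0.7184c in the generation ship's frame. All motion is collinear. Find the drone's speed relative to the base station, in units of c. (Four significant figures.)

0.9510c

First combine the drone and generation ship (S''→S'): u₁ = (0.7184 + 0.4972)/(1 + 0.7184×0.4972) = 1.2156/1.35718848 = 0.89568.
Then combine with the carrier (S'→S): u = (0.89568 + 0.373)/(1 + 0.89568×0.373) = 1.26868/1.33408864 = 0.95097.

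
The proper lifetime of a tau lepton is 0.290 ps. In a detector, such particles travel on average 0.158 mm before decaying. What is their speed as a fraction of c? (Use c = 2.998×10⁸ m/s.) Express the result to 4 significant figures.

0.8761c

d = βγcτ ⇒ βγ = d/(cτ) = 1.580×10^-4 m / (8.6942×10^-5 m) = 1.8173.
β = (βγ)/√(1+(βγ)²) = 1.8173/√4.30258 = 0.8761.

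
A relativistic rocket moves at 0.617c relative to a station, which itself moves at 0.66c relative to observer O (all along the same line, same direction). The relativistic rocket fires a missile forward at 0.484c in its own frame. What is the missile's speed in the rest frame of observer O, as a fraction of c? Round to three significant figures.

0.967c

First combine the missile and relativistic rocket (S''→S'): u₁ = (0.484 + 0.617)/(1 + 0.484×0.617) = 1.101/1.298628 = 0.84782.
Then combine with the station (S'→S): u = (0.84782 + 0.66)/(1 + 0.84782×0.66) = 1.50782/1.5595612 = 0.96682.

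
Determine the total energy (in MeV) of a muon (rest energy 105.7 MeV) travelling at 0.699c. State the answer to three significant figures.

148 MeV

With β = 0.699, γ = 1/√(1 − 0.699²) = 1/√0.511399 = 1.3984.
Total energy: E = γmc² = 1.3984 × 105.7 MeV = 148 MeV.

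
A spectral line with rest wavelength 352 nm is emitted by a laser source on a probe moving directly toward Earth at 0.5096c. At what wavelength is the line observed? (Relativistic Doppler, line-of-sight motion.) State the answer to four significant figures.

200.6 nm

Relativistic Doppler for wavelength: λ_obs = λ_src · √((1−β)/(1+β)).
With β = 0.5096: factor = √(0.4904/1.5096) = 0.56996.
λ_obs = 352 × 0.56996 = 200.6 nm.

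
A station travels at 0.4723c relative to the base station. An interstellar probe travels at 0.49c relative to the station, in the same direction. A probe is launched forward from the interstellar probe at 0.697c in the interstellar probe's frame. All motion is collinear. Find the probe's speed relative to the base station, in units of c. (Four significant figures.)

First combine the probe and interstellar probe (S''→S'): u₁ = (0.697 + 0.49)/(1 + 0.697×0.49) = 1.187/1.34153 = 0.88481.
Then combine with the station (S'→S): u = (0.88481 + 0.4723)/(1 + 0.88481×0.4723) = 1.35711/1.417895763 = 0.95713.

0.9571c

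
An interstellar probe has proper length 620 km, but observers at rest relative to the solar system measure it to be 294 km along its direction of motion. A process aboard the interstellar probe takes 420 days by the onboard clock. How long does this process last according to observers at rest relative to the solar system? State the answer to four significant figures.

Length contraction gives γ = L₀/L = 620/294 = 2.10884.
The same γ dilates the second interval: 2.10884 × 420 days = 885.7 days.

885.7 days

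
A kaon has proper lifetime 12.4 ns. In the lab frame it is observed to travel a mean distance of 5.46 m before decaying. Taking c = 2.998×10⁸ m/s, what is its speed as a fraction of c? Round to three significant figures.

Lab distance = (lab lifetime)·v = γτ·βc, so βγ = d/(cτ) = 5.460/(2.998×10⁸ × 1.240×10^-8) = 1.4687.
With βγ = 1.4687: γ² = 1 + (βγ)² = 3.15708, and β = (βγ)/γ = 1.4687/1.77682 = 0.827.

0.827c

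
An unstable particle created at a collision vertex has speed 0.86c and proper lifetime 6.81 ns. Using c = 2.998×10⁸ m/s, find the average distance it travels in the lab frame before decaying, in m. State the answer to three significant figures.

3.44 m

Lorentz factor: γ = (1 − 0.7396)^(−1/2) = 1.9597.
Lab-frame lifetime: Δt = γτ = 1.9597 × 6.81 ns = 13.346 ns.
Distance: d = vΔt = 0.86 × 2.998×10⁸ m/s × 1.3346×10^-8 s = 3.44 m.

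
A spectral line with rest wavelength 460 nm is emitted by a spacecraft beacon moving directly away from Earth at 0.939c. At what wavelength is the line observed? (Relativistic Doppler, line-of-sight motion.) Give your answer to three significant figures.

2590 nm

Relativistic Doppler for wavelength: λ_obs = λ_src · √((1+β)/(1−β)).
With β = 0.939: factor = √(1.939/0.061) = 5.638.
λ_obs = 460 × 5.638 = 2590 nm.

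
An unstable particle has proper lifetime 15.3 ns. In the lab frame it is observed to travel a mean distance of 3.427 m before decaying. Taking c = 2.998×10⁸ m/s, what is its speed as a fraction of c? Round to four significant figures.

Let x = d/(cτ) = 3.427 m / (2.998×10⁸ m/s × 1.530×10^-8 s) = 0.74712. Since d = βγcτ, x = βγ = β/√(1−β²).
Solving: β² = x²/(1+x²) = 0.558188/1.558188 = 0.358229, so β = 0.5985.

0.5985c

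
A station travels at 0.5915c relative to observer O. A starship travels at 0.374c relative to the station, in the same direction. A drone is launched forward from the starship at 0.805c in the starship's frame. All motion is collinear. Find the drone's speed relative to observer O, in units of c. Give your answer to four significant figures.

First combine the drone and starship (S''→S'): u₁ = (0.805 + 0.374)/(1 + 0.805×0.374) = 1.179/1.30107 = 0.90618.
Then combine with the station (S'→S): u = (0.90618 + 0.5915)/(1 + 0.90618×0.5915) = 1.49768/1.53600547 = 0.97505.

0.9750c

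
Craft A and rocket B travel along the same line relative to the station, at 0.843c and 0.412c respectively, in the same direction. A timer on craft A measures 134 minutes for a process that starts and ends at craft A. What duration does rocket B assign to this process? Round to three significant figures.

178 minutes

Speed of craft A in rocket B's frame: u = (v_A − v_B)/(1 − v_A v_B/c²) = (0.843 − 0.412)/(1 − 0.843×0.412) = 0.431/0.652684 = 0.66035; |u| = 0.66035c.
At |u| = 0.66035c, γ = (1 − 0.436062)^(−1/2) = 1.3316.
The clock on craft A records proper time, so rocket B measures Δt = γΔτ = 1.3316 × 134 = 178 minutes.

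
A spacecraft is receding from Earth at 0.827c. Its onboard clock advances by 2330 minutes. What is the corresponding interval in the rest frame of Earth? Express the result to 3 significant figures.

β² = 0.683929, so γ = 1/√0.316071 = 1.7787.
The onboard clock measures proper time, so the interval in the rest frame of Earth is dilated: Δt = γ·Δτ = 1.7787 × 2330 minutes = 4140 minutes.

4140 minutes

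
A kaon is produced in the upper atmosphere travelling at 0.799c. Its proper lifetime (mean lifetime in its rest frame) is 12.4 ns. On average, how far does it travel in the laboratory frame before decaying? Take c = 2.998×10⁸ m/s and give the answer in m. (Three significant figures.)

4.94 m

With β = 0.799, γ = 1/√(1 − 0.799²) = 1/√0.361599 = 1.663.
Lab-frame lifetime: Δt = γτ = 1.663 × 12.4 ns = 20.621 ns.
Distance: d = vΔt = 0.799 × 2.998×10⁸ m/s × 2.0621×10^-8 s = 4.94 m.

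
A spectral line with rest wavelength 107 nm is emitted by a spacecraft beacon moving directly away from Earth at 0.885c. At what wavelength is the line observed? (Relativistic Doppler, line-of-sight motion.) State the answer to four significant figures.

433.2 nm

Relativistic Doppler for wavelength: λ_obs = λ_src · √((1+β)/(1−β)).
With β = 0.885: factor = √(1.885/0.115) = 4.0486.
λ_obs = 107 × 4.0486 = 433.2 nm.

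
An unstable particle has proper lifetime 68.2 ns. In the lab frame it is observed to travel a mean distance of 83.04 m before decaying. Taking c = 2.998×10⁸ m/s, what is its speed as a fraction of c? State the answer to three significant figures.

Lab distance = (lab lifetime)·v = γτ·βc, so βγ = d/(cτ) = 83.04/(2.998×10⁸ × 6.820×10^-8) = 4.0614.
With βγ = 4.0614: γ² = 1 + (βγ)² = 17.495, and β = (βγ)/γ = 4.0614/4.1827 = 0.971.

0.971c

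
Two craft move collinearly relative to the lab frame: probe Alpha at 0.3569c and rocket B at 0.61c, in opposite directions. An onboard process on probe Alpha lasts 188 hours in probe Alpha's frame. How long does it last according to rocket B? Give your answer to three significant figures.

Speed of probe Alpha in rocket B's frame: u = (v_A + v_B)/(1 + v_A v_B/c²) = (0.3569 + 0.61)/(1 + 0.3569×0.61) = 0.9669/1.217709 = 0.79403; |u| = 0.79403c.
γ for this relative speed: γ = 1/√(1 − 0.630484) = 1.6451.
The clock on probe Alpha records proper time, so rocket B measures Δt = γΔτ = 1.6451 × 188 = 309 hours.

309 hours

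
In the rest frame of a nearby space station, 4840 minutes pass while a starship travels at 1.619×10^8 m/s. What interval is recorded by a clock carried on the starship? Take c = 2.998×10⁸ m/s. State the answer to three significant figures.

4070 minutes

β = v/c = (1.619×10^8 m/s)/(2.998×10⁸ m/s) = 0.540027.
With β = 0.540027, γ = 1/√(1 − 0.540027²) = 1/√0.7083708 = 1.1881.
The moving clock records proper time: Δτ = Δt/γ = 4840/1.1881 = 4070 minutes.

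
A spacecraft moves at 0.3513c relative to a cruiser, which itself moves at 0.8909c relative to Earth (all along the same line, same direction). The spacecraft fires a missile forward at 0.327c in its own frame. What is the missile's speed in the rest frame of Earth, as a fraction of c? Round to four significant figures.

First combine the missile and spacecraft (S''→S'): u₁ = (0.327 + 0.3513)/(1 + 0.327×0.3513) = 0.6783/1.1148751 = 0.60841.
Then combine with the cruiser (S'→S): u = (0.60841 + 0.8909)/(1 + 0.60841×0.8909) = 1.49931/1.542032469 = 0.97229.

0.9723c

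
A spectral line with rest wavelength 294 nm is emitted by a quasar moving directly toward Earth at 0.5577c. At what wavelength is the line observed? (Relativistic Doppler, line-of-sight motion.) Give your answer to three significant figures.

157 nm

Relativistic Doppler for wavelength: λ_obs = λ_src · √((1−β)/(1+β)).
With β = 0.5577: factor = √(0.4423/1.5577) = 0.53286.
λ_obs = 294 × 0.53286 = 157 nm.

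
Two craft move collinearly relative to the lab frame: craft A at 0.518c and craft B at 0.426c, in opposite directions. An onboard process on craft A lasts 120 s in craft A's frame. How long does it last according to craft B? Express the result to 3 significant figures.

The velocity of craft A relative to craft B is (0.518 + 0.426)c / (1 + 0.518×0.426) = 0.77335c; relative speed 0.77335c.
γ for this relative speed: γ = 1/√(1 − 0.59807) = 1.5773.
Craft A's interval is proper; time dilation gives Δt_B = γΔτ = 1.5773 × 120 s = 189 s.

189 s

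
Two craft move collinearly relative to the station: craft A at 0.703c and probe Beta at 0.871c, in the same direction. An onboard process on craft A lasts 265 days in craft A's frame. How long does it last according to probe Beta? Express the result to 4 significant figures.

294.0 days

The velocity of craft A relative to probe Beta is (0.703 − 0.871)c / (1 − 0.703×0.871) = −0.43334c; relative speed 0.43334c.
γ for this relative speed: γ = 1/√(1 − 0.187784) = 1.1096.
The clock on craft A records proper time, so probe Beta measures Δt = γΔτ = 1.1096 × 265 = 294.0 days.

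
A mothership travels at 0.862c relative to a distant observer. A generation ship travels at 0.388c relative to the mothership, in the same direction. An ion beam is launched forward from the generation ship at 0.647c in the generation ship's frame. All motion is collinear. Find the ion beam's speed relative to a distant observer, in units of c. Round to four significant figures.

Apply u = (u'+v)/(1+u'v) twice. Ion beam in the mothership frame: (0.647+0.388)/(1+0.647·0.388) = 1.035/1.251036 = 0.82731c.
That velocity, transformed to the rest frame of a distant observer: (0.82731+0.862)/(1+0.82731·0.862) = 1.68931/1.71314122 = 0.98609c.

0.9861c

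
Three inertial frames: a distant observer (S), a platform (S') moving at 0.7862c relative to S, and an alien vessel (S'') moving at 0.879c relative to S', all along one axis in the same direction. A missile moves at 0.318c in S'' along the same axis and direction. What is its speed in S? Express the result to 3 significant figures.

First combine the missile and alien vessel (S''→S'): u₁ = (0.318 + 0.879)/(1 + 0.318×0.879) = 1.197/1.279522 = 0.93551.
Then combine with the platform (S'→S): u = (0.93551 + 0.7862)/(1 + 0.93551×0.7862) = 1.72171/1.735497962 = 0.99206.

0.992c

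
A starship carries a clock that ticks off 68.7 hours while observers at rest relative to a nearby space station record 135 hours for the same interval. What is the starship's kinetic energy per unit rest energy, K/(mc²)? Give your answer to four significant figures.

0.9651

The time-dilation ratio gives γ = 135/68.7 = 1.96507.
Since K = (γ−1)mc², K/(mc²) = 1.96507 − 1 = 0.9651.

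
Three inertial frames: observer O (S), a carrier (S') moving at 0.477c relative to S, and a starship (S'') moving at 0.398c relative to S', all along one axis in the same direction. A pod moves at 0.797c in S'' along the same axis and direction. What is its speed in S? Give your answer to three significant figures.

0.966c

Apply u = (u'+v)/(1+u'v) twice. Pod in the carrier frame: (0.797+0.398)/(1+0.797·0.398) = 1.195/1.317206 = 0.90722c.
That velocity, transformed to the rest frame of observer O: (0.90722+0.477)/(1+0.90722·0.477) = 1.38422/1.43274394 = 0.96613c.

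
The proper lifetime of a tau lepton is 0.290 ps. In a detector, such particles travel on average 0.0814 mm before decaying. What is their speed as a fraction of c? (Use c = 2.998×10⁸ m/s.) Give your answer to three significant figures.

d = βγcτ ⇒ βγ = d/(cτ) = 8.140×10^-5 m / (8.6942×10^-5 m) = 0.93626.
β = (βγ)/√(1+(βγ)²) = 0.93626/√1.876583 = 0.683.

0.683c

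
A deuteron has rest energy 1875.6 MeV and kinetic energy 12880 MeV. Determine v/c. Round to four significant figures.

0.9919

γ = 1 + K/(mc²) = 1 + 12880/1875.6 = 7.8671.
β = √(1 − 1/γ²) = √(1 − 0.0161574) = √0.9838426 = 0.9919.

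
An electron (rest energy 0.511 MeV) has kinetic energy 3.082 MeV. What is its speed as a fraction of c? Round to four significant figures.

K = (γ−1)mc², so γ = 1 + 3.082/0.511 = 7.0313.
Then v/c = √(1 − γ⁻²) = √(1 − 0.0202269) = √0.9797731 = 0.9898.

0.9898c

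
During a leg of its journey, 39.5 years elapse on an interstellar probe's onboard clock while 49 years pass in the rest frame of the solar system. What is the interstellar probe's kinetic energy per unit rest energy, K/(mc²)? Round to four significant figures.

0.2405

From Δt = γΔτ: γ = 49/39.5 = 1.24051.
K/(mc²) = γ − 1 = 1.24051 − 1 = 0.2405.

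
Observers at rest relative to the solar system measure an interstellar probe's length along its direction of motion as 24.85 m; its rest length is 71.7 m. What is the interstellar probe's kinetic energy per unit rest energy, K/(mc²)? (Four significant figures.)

From L = L₀/γ: γ = 71.7/24.85 = 2.88531.
K/(mc²) = γ − 1 = 2.88531 − 1 = 1.885.

1.885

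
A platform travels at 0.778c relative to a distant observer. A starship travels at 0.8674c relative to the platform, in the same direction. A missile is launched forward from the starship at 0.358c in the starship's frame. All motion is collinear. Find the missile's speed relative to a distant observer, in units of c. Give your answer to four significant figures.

Apply u = (u'+v)/(1+u'v) twice. Missile in the platform frame: (0.358+0.8674)/(1+0.358·0.8674) = 1.2254/1.3105292 = 0.93504c.
That velocity, transformed to the rest frame of a distant observer: (0.93504+0.778)/(1+0.93504·0.778) = 1.71304/1.72746112 = 0.99165c.

0.9917c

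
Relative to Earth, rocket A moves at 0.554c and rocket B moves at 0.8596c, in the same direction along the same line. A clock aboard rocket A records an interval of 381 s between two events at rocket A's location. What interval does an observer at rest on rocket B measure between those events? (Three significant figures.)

The velocity of rocket A relative to rocket B is (0.554 − 0.8596)c / (1 − 0.554×0.8596) = −0.58345c; relative speed 0.58345c.
γ for this relative speed: γ = 1/√(1 − 0.340414) = 1.2313.
Rocket A's interval is proper; time dilation gives Δt_B = γΔτ = 1.2313 × 381 s = 469 s.

469 s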